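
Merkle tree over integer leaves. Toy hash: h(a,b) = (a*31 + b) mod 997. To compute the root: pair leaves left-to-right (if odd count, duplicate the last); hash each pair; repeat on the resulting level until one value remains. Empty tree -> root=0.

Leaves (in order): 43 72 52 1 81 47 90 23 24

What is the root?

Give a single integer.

L0: [43, 72, 52, 1, 81, 47, 90, 23, 24]
L1: h(43,72)=(43*31+72)%997=408 h(52,1)=(52*31+1)%997=616 h(81,47)=(81*31+47)%997=564 h(90,23)=(90*31+23)%997=819 h(24,24)=(24*31+24)%997=768 -> [408, 616, 564, 819, 768]
L2: h(408,616)=(408*31+616)%997=303 h(564,819)=(564*31+819)%997=357 h(768,768)=(768*31+768)%997=648 -> [303, 357, 648]
L3: h(303,357)=(303*31+357)%997=777 h(648,648)=(648*31+648)%997=796 -> [777, 796]
L4: h(777,796)=(777*31+796)%997=955 -> [955]

Answer: 955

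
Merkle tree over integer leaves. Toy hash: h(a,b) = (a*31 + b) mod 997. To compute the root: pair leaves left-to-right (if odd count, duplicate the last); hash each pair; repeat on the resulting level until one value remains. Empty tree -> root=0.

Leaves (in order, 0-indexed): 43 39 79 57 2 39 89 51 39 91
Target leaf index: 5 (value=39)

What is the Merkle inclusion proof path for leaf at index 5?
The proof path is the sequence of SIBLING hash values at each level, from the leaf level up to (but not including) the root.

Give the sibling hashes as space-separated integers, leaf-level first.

Answer: 2 816 173 205

Derivation:
L0 (leaves): [43, 39, 79, 57, 2, 39, 89, 51, 39, 91], target index=5
L1: h(43,39)=(43*31+39)%997=375 [pair 0] h(79,57)=(79*31+57)%997=512 [pair 1] h(2,39)=(2*31+39)%997=101 [pair 2] h(89,51)=(89*31+51)%997=816 [pair 3] h(39,91)=(39*31+91)%997=303 [pair 4] -> [375, 512, 101, 816, 303]
  Sibling for proof at L0: 2
L2: h(375,512)=(375*31+512)%997=173 [pair 0] h(101,816)=(101*31+816)%997=956 [pair 1] h(303,303)=(303*31+303)%997=723 [pair 2] -> [173, 956, 723]
  Sibling for proof at L1: 816
L3: h(173,956)=(173*31+956)%997=337 [pair 0] h(723,723)=(723*31+723)%997=205 [pair 1] -> [337, 205]
  Sibling for proof at L2: 173
L4: h(337,205)=(337*31+205)%997=682 [pair 0] -> [682]
  Sibling for proof at L3: 205
Root: 682
Proof path (sibling hashes from leaf to root): [2, 816, 173, 205]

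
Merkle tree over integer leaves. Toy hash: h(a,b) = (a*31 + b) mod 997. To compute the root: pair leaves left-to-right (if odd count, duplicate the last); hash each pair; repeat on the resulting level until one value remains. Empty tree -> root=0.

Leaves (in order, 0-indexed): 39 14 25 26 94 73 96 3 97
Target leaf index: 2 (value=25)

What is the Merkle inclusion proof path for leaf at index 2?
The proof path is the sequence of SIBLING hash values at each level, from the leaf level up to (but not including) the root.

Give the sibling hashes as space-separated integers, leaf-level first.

L0 (leaves): [39, 14, 25, 26, 94, 73, 96, 3, 97], target index=2
L1: h(39,14)=(39*31+14)%997=226 [pair 0] h(25,26)=(25*31+26)%997=801 [pair 1] h(94,73)=(94*31+73)%997=993 [pair 2] h(96,3)=(96*31+3)%997=985 [pair 3] h(97,97)=(97*31+97)%997=113 [pair 4] -> [226, 801, 993, 985, 113]
  Sibling for proof at L0: 26
L2: h(226,801)=(226*31+801)%997=828 [pair 0] h(993,985)=(993*31+985)%997=861 [pair 1] h(113,113)=(113*31+113)%997=625 [pair 2] -> [828, 861, 625]
  Sibling for proof at L1: 226
L3: h(828,861)=(828*31+861)%997=607 [pair 0] h(625,625)=(625*31+625)%997=60 [pair 1] -> [607, 60]
  Sibling for proof at L2: 861
L4: h(607,60)=(607*31+60)%997=931 [pair 0] -> [931]
  Sibling for proof at L3: 60
Root: 931
Proof path (sibling hashes from leaf to root): [26, 226, 861, 60]

Answer: 26 226 861 60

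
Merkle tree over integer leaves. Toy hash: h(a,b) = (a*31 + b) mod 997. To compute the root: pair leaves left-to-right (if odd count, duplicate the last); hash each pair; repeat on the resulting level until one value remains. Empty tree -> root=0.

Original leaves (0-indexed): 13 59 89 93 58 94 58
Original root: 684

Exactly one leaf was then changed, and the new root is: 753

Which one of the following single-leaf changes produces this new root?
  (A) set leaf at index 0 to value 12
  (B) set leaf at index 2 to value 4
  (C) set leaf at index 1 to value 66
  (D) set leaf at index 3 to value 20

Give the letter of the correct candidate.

Original leaves: [13, 59, 89, 93, 58, 94, 58]
Target new root: 753
Try each candidate change and compute the resulting root:
Candidate A: set leaf[0] = 12 -> leaves = [12, 59, 89, 93, 58, 94, 58]
  L0: [12, 59, 89, 93, 58, 94, 58]
  L1: h(12,59)=(12*31+59)%997=431 h(89,93)=(89*31+93)%997=858 h(58,94)=(58*31+94)%997=895 h(58,58)=(58*31+58)%997=859 -> [431, 858, 895, 859]
  L2: h(431,858)=(431*31+858)%997=261 h(895,859)=(895*31+859)%997=688 -> [261, 688]
  L3: h(261,688)=(261*31+688)%997=803 -> [803]
  root = 803 != target 753
Candidate B: set leaf[2] = 4 -> leaves = [13, 59, 4, 93, 58, 94, 58]
  L0: [13, 59, 4, 93, 58, 94, 58]
  L1: h(13,59)=(13*31+59)%997=462 h(4,93)=(4*31+93)%997=217 h(58,94)=(58*31+94)%997=895 h(58,58)=(58*31+58)%997=859 -> [462, 217, 895, 859]
  L2: h(462,217)=(462*31+217)%997=581 h(895,859)=(895*31+859)%997=688 -> [581, 688]
  L3: h(581,688)=(581*31+688)%997=753 -> [753]
  root = 753 == target 753  ** MATCH **
Candidate C: set leaf[1] = 66 -> leaves = [13, 66, 89, 93, 58, 94, 58]
  L0: [13, 66, 89, 93, 58, 94, 58]
  L1: h(13,66)=(13*31+66)%997=469 h(89,93)=(89*31+93)%997=858 h(58,94)=(58*31+94)%997=895 h(58,58)=(58*31+58)%997=859 -> [469, 858, 895, 859]
  L2: h(469,858)=(469*31+858)%997=442 h(895,859)=(895*31+859)%997=688 -> [442, 688]
  L3: h(442,688)=(442*31+688)%997=432 -> [432]
  root = 432 != target 753
Candidate D: set leaf[3] = 20 -> leaves = [13, 59, 89, 20, 58, 94, 58]
  L0: [13, 59, 89, 20, 58, 94, 58]
  L1: h(13,59)=(13*31+59)%997=462 h(89,20)=(89*31+20)%997=785 h(58,94)=(58*31+94)%997=895 h(58,58)=(58*31+58)%997=859 -> [462, 785, 895, 859]
  L2: h(462,785)=(462*31+785)%997=152 h(895,859)=(895*31+859)%997=688 -> [152, 688]
  L3: h(152,688)=(152*31+688)%997=415 -> [415]
  root = 415 != target 753
Candidate B produces the target root.

Answer: B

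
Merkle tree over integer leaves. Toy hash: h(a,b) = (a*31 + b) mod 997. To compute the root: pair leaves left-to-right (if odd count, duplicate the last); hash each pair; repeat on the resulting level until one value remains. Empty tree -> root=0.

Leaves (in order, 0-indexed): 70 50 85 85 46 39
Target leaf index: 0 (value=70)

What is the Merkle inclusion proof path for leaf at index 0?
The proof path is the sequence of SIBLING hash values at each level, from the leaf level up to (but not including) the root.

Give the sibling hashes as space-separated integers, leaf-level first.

L0 (leaves): [70, 50, 85, 85, 46, 39], target index=0
L1: h(70,50)=(70*31+50)%997=226 [pair 0] h(85,85)=(85*31+85)%997=726 [pair 1] h(46,39)=(46*31+39)%997=468 [pair 2] -> [226, 726, 468]
  Sibling for proof at L0: 50
L2: h(226,726)=(226*31+726)%997=753 [pair 0] h(468,468)=(468*31+468)%997=21 [pair 1] -> [753, 21]
  Sibling for proof at L1: 726
L3: h(753,21)=(753*31+21)%997=433 [pair 0] -> [433]
  Sibling for proof at L2: 21
Root: 433
Proof path (sibling hashes from leaf to root): [50, 726, 21]

Answer: 50 726 21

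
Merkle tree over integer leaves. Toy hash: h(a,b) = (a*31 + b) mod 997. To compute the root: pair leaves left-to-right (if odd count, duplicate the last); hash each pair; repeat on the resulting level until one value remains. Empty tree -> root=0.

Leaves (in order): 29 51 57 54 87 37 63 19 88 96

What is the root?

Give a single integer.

L0: [29, 51, 57, 54, 87, 37, 63, 19, 88, 96]
L1: h(29,51)=(29*31+51)%997=950 h(57,54)=(57*31+54)%997=824 h(87,37)=(87*31+37)%997=740 h(63,19)=(63*31+19)%997=975 h(88,96)=(88*31+96)%997=830 -> [950, 824, 740, 975, 830]
L2: h(950,824)=(950*31+824)%997=364 h(740,975)=(740*31+975)%997=984 h(830,830)=(830*31+830)%997=638 -> [364, 984, 638]
L3: h(364,984)=(364*31+984)%997=304 h(638,638)=(638*31+638)%997=476 -> [304, 476]
L4: h(304,476)=(304*31+476)%997=927 -> [927]

Answer: 927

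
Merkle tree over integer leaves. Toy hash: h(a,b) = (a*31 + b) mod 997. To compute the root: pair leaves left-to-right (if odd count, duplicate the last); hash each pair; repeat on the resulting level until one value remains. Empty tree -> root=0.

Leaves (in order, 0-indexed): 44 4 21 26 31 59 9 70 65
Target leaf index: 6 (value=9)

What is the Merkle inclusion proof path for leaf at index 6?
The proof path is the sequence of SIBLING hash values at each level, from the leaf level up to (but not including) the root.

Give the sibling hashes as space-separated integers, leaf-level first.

L0 (leaves): [44, 4, 21, 26, 31, 59, 9, 70, 65], target index=6
L1: h(44,4)=(44*31+4)%997=371 [pair 0] h(21,26)=(21*31+26)%997=677 [pair 1] h(31,59)=(31*31+59)%997=23 [pair 2] h(9,70)=(9*31+70)%997=349 [pair 3] h(65,65)=(65*31+65)%997=86 [pair 4] -> [371, 677, 23, 349, 86]
  Sibling for proof at L0: 70
L2: h(371,677)=(371*31+677)%997=214 [pair 0] h(23,349)=(23*31+349)%997=65 [pair 1] h(86,86)=(86*31+86)%997=758 [pair 2] -> [214, 65, 758]
  Sibling for proof at L1: 23
L3: h(214,65)=(214*31+65)%997=717 [pair 0] h(758,758)=(758*31+758)%997=328 [pair 1] -> [717, 328]
  Sibling for proof at L2: 214
L4: h(717,328)=(717*31+328)%997=621 [pair 0] -> [621]
  Sibling for proof at L3: 328
Root: 621
Proof path (sibling hashes from leaf to root): [70, 23, 214, 328]

Answer: 70 23 214 328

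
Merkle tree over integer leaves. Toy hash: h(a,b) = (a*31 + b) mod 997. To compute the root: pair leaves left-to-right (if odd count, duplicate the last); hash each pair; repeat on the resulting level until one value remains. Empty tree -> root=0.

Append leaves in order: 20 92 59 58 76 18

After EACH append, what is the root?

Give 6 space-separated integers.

Answer: 20 712 32 31 22 160

Derivation:
After append 20 (leaves=[20]):
  L0: [20]
  root=20
After append 92 (leaves=[20, 92]):
  L0: [20, 92]
  L1: h(20,92)=(20*31+92)%997=712 -> [712]
  root=712
After append 59 (leaves=[20, 92, 59]):
  L0: [20, 92, 59]
  L1: h(20,92)=(20*31+92)%997=712 h(59,59)=(59*31+59)%997=891 -> [712, 891]
  L2: h(712,891)=(712*31+891)%997=32 -> [32]
  root=32
After append 58 (leaves=[20, 92, 59, 58]):
  L0: [20, 92, 59, 58]
  L1: h(20,92)=(20*31+92)%997=712 h(59,58)=(59*31+58)%997=890 -> [712, 890]
  L2: h(712,890)=(712*31+890)%997=31 -> [31]
  root=31
After append 76 (leaves=[20, 92, 59, 58, 76]):
  L0: [20, 92, 59, 58, 76]
  L1: h(20,92)=(20*31+92)%997=712 h(59,58)=(59*31+58)%997=890 h(76,76)=(76*31+76)%997=438 -> [712, 890, 438]
  L2: h(712,890)=(712*31+890)%997=31 h(438,438)=(438*31+438)%997=58 -> [31, 58]
  L3: h(31,58)=(31*31+58)%997=22 -> [22]
  root=22
After append 18 (leaves=[20, 92, 59, 58, 76, 18]):
  L0: [20, 92, 59, 58, 76, 18]
  L1: h(20,92)=(20*31+92)%997=712 h(59,58)=(59*31+58)%997=890 h(76,18)=(76*31+18)%997=380 -> [712, 890, 380]
  L2: h(712,890)=(712*31+890)%997=31 h(380,380)=(380*31+380)%997=196 -> [31, 196]
  L3: h(31,196)=(31*31+196)%997=160 -> [160]
  root=160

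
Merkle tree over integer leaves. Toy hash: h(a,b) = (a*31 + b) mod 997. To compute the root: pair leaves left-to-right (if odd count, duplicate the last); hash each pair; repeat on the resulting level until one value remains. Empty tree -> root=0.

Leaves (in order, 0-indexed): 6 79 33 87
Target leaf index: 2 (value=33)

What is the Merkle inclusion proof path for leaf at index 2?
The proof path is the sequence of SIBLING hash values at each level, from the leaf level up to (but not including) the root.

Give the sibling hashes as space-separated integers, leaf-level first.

Answer: 87 265

Derivation:
L0 (leaves): [6, 79, 33, 87], target index=2
L1: h(6,79)=(6*31+79)%997=265 [pair 0] h(33,87)=(33*31+87)%997=113 [pair 1] -> [265, 113]
  Sibling for proof at L0: 87
L2: h(265,113)=(265*31+113)%997=352 [pair 0] -> [352]
  Sibling for proof at L1: 265
Root: 352
Proof path (sibling hashes from leaf to root): [87, 265]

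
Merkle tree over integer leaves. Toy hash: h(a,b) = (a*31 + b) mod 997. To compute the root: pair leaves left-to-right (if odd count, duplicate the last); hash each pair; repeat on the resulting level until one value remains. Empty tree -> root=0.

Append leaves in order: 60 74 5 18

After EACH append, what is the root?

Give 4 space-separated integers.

Answer: 60 937 294 307

Derivation:
After append 60 (leaves=[60]):
  L0: [60]
  root=60
After append 74 (leaves=[60, 74]):
  L0: [60, 74]
  L1: h(60,74)=(60*31+74)%997=937 -> [937]
  root=937
After append 5 (leaves=[60, 74, 5]):
  L0: [60, 74, 5]
  L1: h(60,74)=(60*31+74)%997=937 h(5,5)=(5*31+5)%997=160 -> [937, 160]
  L2: h(937,160)=(937*31+160)%997=294 -> [294]
  root=294
After append 18 (leaves=[60, 74, 5, 18]):
  L0: [60, 74, 5, 18]
  L1: h(60,74)=(60*31+74)%997=937 h(5,18)=(5*31+18)%997=173 -> [937, 173]
  L2: h(937,173)=(937*31+173)%997=307 -> [307]
  root=307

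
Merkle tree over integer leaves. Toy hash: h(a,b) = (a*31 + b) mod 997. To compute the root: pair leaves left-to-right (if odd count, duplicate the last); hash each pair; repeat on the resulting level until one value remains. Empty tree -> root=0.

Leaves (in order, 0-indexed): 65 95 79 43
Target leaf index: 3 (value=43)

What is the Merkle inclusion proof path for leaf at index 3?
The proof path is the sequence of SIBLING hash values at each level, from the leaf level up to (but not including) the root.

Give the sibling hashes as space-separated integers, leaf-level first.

L0 (leaves): [65, 95, 79, 43], target index=3
L1: h(65,95)=(65*31+95)%997=116 [pair 0] h(79,43)=(79*31+43)%997=498 [pair 1] -> [116, 498]
  Sibling for proof at L0: 79
L2: h(116,498)=(116*31+498)%997=106 [pair 0] -> [106]
  Sibling for proof at L1: 116
Root: 106
Proof path (sibling hashes from leaf to root): [79, 116]

Answer: 79 116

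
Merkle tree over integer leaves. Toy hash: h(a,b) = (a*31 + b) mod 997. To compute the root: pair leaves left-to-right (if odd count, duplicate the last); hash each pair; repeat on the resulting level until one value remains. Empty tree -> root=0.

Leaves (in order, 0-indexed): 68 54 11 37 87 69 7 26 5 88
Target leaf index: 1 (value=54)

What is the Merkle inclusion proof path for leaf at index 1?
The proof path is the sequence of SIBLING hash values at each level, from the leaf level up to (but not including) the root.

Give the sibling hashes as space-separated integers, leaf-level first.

L0 (leaves): [68, 54, 11, 37, 87, 69, 7, 26, 5, 88], target index=1
L1: h(68,54)=(68*31+54)%997=168 [pair 0] h(11,37)=(11*31+37)%997=378 [pair 1] h(87,69)=(87*31+69)%997=772 [pair 2] h(7,26)=(7*31+26)%997=243 [pair 3] h(5,88)=(5*31+88)%997=243 [pair 4] -> [168, 378, 772, 243, 243]
  Sibling for proof at L0: 68
L2: h(168,378)=(168*31+378)%997=601 [pair 0] h(772,243)=(772*31+243)%997=247 [pair 1] h(243,243)=(243*31+243)%997=797 [pair 2] -> [601, 247, 797]
  Sibling for proof at L1: 378
L3: h(601,247)=(601*31+247)%997=932 [pair 0] h(797,797)=(797*31+797)%997=579 [pair 1] -> [932, 579]
  Sibling for proof at L2: 247
L4: h(932,579)=(932*31+579)%997=558 [pair 0] -> [558]
  Sibling for proof at L3: 579
Root: 558
Proof path (sibling hashes from leaf to root): [68, 378, 247, 579]

Answer: 68 378 247 579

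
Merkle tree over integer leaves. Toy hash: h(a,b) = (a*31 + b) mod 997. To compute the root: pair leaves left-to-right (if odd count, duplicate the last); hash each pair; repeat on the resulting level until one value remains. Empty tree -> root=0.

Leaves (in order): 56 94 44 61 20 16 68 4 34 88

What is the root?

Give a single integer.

L0: [56, 94, 44, 61, 20, 16, 68, 4, 34, 88]
L1: h(56,94)=(56*31+94)%997=833 h(44,61)=(44*31+61)%997=428 h(20,16)=(20*31+16)%997=636 h(68,4)=(68*31+4)%997=118 h(34,88)=(34*31+88)%997=145 -> [833, 428, 636, 118, 145]
L2: h(833,428)=(833*31+428)%997=329 h(636,118)=(636*31+118)%997=891 h(145,145)=(145*31+145)%997=652 -> [329, 891, 652]
L3: h(329,891)=(329*31+891)%997=123 h(652,652)=(652*31+652)%997=924 -> [123, 924]
L4: h(123,924)=(123*31+924)%997=749 -> [749]

Answer: 749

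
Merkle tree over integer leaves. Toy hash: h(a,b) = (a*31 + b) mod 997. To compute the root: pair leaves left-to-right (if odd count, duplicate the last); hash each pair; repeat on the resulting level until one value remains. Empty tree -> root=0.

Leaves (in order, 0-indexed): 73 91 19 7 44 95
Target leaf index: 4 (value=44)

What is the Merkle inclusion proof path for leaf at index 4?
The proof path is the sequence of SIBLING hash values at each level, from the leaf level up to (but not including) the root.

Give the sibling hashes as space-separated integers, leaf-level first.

Answer: 95 462 789

Derivation:
L0 (leaves): [73, 91, 19, 7, 44, 95], target index=4
L1: h(73,91)=(73*31+91)%997=360 [pair 0] h(19,7)=(19*31+7)%997=596 [pair 1] h(44,95)=(44*31+95)%997=462 [pair 2] -> [360, 596, 462]
  Sibling for proof at L0: 95
L2: h(360,596)=(360*31+596)%997=789 [pair 0] h(462,462)=(462*31+462)%997=826 [pair 1] -> [789, 826]
  Sibling for proof at L1: 462
L3: h(789,826)=(789*31+826)%997=360 [pair 0] -> [360]
  Sibling for proof at L2: 789
Root: 360
Proof path (sibling hashes from leaf to root): [95, 462, 789]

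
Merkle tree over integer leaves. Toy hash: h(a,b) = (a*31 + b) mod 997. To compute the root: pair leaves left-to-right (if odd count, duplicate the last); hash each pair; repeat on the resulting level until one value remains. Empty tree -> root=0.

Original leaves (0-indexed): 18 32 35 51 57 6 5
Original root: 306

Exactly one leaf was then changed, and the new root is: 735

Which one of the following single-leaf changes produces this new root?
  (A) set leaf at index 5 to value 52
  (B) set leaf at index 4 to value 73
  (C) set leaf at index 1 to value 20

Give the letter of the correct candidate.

Original leaves: [18, 32, 35, 51, 57, 6, 5]
Target new root: 735
Try each candidate change and compute the resulting root:
Candidate A: set leaf[5] = 52 -> leaves = [18, 32, 35, 51, 57, 52, 5]
  L0: [18, 32, 35, 51, 57, 52, 5]
  L1: h(18,32)=(18*31+32)%997=590 h(35,51)=(35*31+51)%997=139 h(57,52)=(57*31+52)%997=822 h(5,5)=(5*31+5)%997=160 -> [590, 139, 822, 160]
  L2: h(590,139)=(590*31+139)%997=483 h(822,160)=(822*31+160)%997=717 -> [483, 717]
  L3: h(483,717)=(483*31+717)%997=735 -> [735]
  root = 735 == target 735  ** MATCH **
Candidate B: set leaf[4] = 73 -> leaves = [18, 32, 35, 51, 73, 6, 5]
  L0: [18, 32, 35, 51, 73, 6, 5]
  L1: h(18,32)=(18*31+32)%997=590 h(35,51)=(35*31+51)%997=139 h(73,6)=(73*31+6)%997=275 h(5,5)=(5*31+5)%997=160 -> [590, 139, 275, 160]
  L2: h(590,139)=(590*31+139)%997=483 h(275,160)=(275*31+160)%997=709 -> [483, 709]
  L3: h(483,709)=(483*31+709)%997=727 -> [727]
  root = 727 != target 735
Candidate C: set leaf[1] = 20 -> leaves = [18, 20, 35, 51, 57, 6, 5]
  L0: [18, 20, 35, 51, 57, 6, 5]
  L1: h(18,20)=(18*31+20)%997=578 h(35,51)=(35*31+51)%997=139 h(57,6)=(57*31+6)%997=776 h(5,5)=(5*31+5)%997=160 -> [578, 139, 776, 160]
  L2: h(578,139)=(578*31+139)%997=111 h(776,160)=(776*31+160)%997=288 -> [111, 288]
  L3: h(111,288)=(111*31+288)%997=738 -> [738]
  root = 738 != target 735
Candidate A produces the target root.

Answer: A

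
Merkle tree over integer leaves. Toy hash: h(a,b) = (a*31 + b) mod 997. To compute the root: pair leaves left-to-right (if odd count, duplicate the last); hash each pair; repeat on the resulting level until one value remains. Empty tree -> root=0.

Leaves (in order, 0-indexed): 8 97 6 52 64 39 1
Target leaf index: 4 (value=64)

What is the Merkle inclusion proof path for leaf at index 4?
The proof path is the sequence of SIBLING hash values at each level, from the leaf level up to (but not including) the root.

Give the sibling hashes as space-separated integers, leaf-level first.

L0 (leaves): [8, 97, 6, 52, 64, 39, 1], target index=4
L1: h(8,97)=(8*31+97)%997=345 [pair 0] h(6,52)=(6*31+52)%997=238 [pair 1] h(64,39)=(64*31+39)%997=29 [pair 2] h(1,1)=(1*31+1)%997=32 [pair 3] -> [345, 238, 29, 32]
  Sibling for proof at L0: 39
L2: h(345,238)=(345*31+238)%997=963 [pair 0] h(29,32)=(29*31+32)%997=931 [pair 1] -> [963, 931]
  Sibling for proof at L1: 32
L3: h(963,931)=(963*31+931)%997=874 [pair 0] -> [874]
  Sibling for proof at L2: 963
Root: 874
Proof path (sibling hashes from leaf to root): [39, 32, 963]

Answer: 39 32 963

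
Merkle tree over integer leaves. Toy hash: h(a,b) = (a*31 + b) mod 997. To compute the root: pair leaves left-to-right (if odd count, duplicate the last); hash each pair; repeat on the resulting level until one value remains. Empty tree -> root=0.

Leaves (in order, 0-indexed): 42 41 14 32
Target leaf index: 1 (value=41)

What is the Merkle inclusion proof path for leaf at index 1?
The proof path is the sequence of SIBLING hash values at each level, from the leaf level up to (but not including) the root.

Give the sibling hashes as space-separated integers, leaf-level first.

L0 (leaves): [42, 41, 14, 32], target index=1
L1: h(42,41)=(42*31+41)%997=346 [pair 0] h(14,32)=(14*31+32)%997=466 [pair 1] -> [346, 466]
  Sibling for proof at L0: 42
L2: h(346,466)=(346*31+466)%997=225 [pair 0] -> [225]
  Sibling for proof at L1: 466
Root: 225
Proof path (sibling hashes from leaf to root): [42, 466]

Answer: 42 466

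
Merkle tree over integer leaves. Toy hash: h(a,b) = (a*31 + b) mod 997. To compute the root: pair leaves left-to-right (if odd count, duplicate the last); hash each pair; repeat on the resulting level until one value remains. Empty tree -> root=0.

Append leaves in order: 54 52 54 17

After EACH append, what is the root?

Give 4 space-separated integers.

Answer: 54 729 399 362

Derivation:
After append 54 (leaves=[54]):
  L0: [54]
  root=54
After append 52 (leaves=[54, 52]):
  L0: [54, 52]
  L1: h(54,52)=(54*31+52)%997=729 -> [729]
  root=729
After append 54 (leaves=[54, 52, 54]):
  L0: [54, 52, 54]
  L1: h(54,52)=(54*31+52)%997=729 h(54,54)=(54*31+54)%997=731 -> [729, 731]
  L2: h(729,731)=(729*31+731)%997=399 -> [399]
  root=399
After append 17 (leaves=[54, 52, 54, 17]):
  L0: [54, 52, 54, 17]
  L1: h(54,52)=(54*31+52)%997=729 h(54,17)=(54*31+17)%997=694 -> [729, 694]
  L2: h(729,694)=(729*31+694)%997=362 -> [362]
  root=362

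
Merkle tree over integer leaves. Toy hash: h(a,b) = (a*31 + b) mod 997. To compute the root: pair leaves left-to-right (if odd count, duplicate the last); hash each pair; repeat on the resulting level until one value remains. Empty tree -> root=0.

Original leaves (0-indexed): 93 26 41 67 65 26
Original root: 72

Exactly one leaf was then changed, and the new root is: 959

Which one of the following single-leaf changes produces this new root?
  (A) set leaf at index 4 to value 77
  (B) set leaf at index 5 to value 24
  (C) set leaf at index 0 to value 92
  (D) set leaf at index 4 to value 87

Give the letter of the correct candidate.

Answer: D

Derivation:
Original leaves: [93, 26, 41, 67, 65, 26]
Target new root: 959
Try each candidate change and compute the resulting root:
Candidate A: set leaf[4] = 77 -> leaves = [93, 26, 41, 67, 77, 26]
  L0: [93, 26, 41, 67, 77, 26]
  L1: h(93,26)=(93*31+26)%997=915 h(41,67)=(41*31+67)%997=341 h(77,26)=(77*31+26)%997=419 -> [915, 341, 419]
  L2: h(915,341)=(915*31+341)%997=790 h(419,419)=(419*31+419)%997=447 -> [790, 447]
  L3: h(790,447)=(790*31+447)%997=12 -> [12]
  root = 12 != target 959
Candidate B: set leaf[5] = 24 -> leaves = [93, 26, 41, 67, 65, 24]
  L0: [93, 26, 41, 67, 65, 24]
  L1: h(93,26)=(93*31+26)%997=915 h(41,67)=(41*31+67)%997=341 h(65,24)=(65*31+24)%997=45 -> [915, 341, 45]
  L2: h(915,341)=(915*31+341)%997=790 h(45,45)=(45*31+45)%997=443 -> [790, 443]
  L3: h(790,443)=(790*31+443)%997=8 -> [8]
  root = 8 != target 959
Candidate C: set leaf[0] = 92 -> leaves = [92, 26, 41, 67, 65, 26]
  L0: [92, 26, 41, 67, 65, 26]
  L1: h(92,26)=(92*31+26)%997=884 h(41,67)=(41*31+67)%997=341 h(65,26)=(65*31+26)%997=47 -> [884, 341, 47]
  L2: h(884,341)=(884*31+341)%997=826 h(47,47)=(47*31+47)%997=507 -> [826, 507]
  L3: h(826,507)=(826*31+507)%997=191 -> [191]
  root = 191 != target 959
Candidate D: set leaf[4] = 87 -> leaves = [93, 26, 41, 67, 87, 26]
  L0: [93, 26, 41, 67, 87, 26]
  L1: h(93,26)=(93*31+26)%997=915 h(41,67)=(41*31+67)%997=341 h(87,26)=(87*31+26)%997=729 -> [915, 341, 729]
  L2: h(915,341)=(915*31+341)%997=790 h(729,729)=(729*31+729)%997=397 -> [790, 397]
  L3: h(790,397)=(790*31+397)%997=959 -> [959]
  root = 959 == target 959  ** MATCH **
Candidate D produces the target root.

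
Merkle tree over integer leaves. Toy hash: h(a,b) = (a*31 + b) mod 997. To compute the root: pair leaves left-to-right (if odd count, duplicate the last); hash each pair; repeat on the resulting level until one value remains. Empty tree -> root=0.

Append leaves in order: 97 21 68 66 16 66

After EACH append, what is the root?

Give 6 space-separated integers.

After append 97 (leaves=[97]):
  L0: [97]
  root=97
After append 21 (leaves=[97, 21]):
  L0: [97, 21]
  L1: h(97,21)=(97*31+21)%997=37 -> [37]
  root=37
After append 68 (leaves=[97, 21, 68]):
  L0: [97, 21, 68]
  L1: h(97,21)=(97*31+21)%997=37 h(68,68)=(68*31+68)%997=182 -> [37, 182]
  L2: h(37,182)=(37*31+182)%997=332 -> [332]
  root=332
After append 66 (leaves=[97, 21, 68, 66]):
  L0: [97, 21, 68, 66]
  L1: h(97,21)=(97*31+21)%997=37 h(68,66)=(68*31+66)%997=180 -> [37, 180]
  L2: h(37,180)=(37*31+180)%997=330 -> [330]
  root=330
After append 16 (leaves=[97, 21, 68, 66, 16]):
  L0: [97, 21, 68, 66, 16]
  L1: h(97,21)=(97*31+21)%997=37 h(68,66)=(68*31+66)%997=180 h(16,16)=(16*31+16)%997=512 -> [37, 180, 512]
  L2: h(37,180)=(37*31+180)%997=330 h(512,512)=(512*31+512)%997=432 -> [330, 432]
  L3: h(330,432)=(330*31+432)%997=692 -> [692]
  root=692
After append 66 (leaves=[97, 21, 68, 66, 16, 66]):
  L0: [97, 21, 68, 66, 16, 66]
  L1: h(97,21)=(97*31+21)%997=37 h(68,66)=(68*31+66)%997=180 h(16,66)=(16*31+66)%997=562 -> [37, 180, 562]
  L2: h(37,180)=(37*31+180)%997=330 h(562,562)=(562*31+562)%997=38 -> [330, 38]
  L3: h(330,38)=(330*31+38)%997=298 -> [298]
  root=298

Answer: 97 37 332 330 692 298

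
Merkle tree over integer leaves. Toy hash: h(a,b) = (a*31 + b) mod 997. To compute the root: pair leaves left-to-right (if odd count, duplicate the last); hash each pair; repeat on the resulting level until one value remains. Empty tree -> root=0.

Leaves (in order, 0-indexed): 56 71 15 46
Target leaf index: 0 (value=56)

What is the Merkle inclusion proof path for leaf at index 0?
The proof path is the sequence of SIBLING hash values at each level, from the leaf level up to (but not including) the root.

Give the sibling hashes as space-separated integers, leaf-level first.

L0 (leaves): [56, 71, 15, 46], target index=0
L1: h(56,71)=(56*31+71)%997=810 [pair 0] h(15,46)=(15*31+46)%997=511 [pair 1] -> [810, 511]
  Sibling for proof at L0: 71
L2: h(810,511)=(810*31+511)%997=696 [pair 0] -> [696]
  Sibling for proof at L1: 511
Root: 696
Proof path (sibling hashes from leaf to root): [71, 511]

Answer: 71 511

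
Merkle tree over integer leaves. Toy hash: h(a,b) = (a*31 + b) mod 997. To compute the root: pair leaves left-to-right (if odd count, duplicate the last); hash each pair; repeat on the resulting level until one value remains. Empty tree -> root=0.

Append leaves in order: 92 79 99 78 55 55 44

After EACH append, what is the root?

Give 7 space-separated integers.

Answer: 92 937 311 290 505 505 153

Derivation:
After append 92 (leaves=[92]):
  L0: [92]
  root=92
After append 79 (leaves=[92, 79]):
  L0: [92, 79]
  L1: h(92,79)=(92*31+79)%997=937 -> [937]
  root=937
After append 99 (leaves=[92, 79, 99]):
  L0: [92, 79, 99]
  L1: h(92,79)=(92*31+79)%997=937 h(99,99)=(99*31+99)%997=177 -> [937, 177]
  L2: h(937,177)=(937*31+177)%997=311 -> [311]
  root=311
After append 78 (leaves=[92, 79, 99, 78]):
  L0: [92, 79, 99, 78]
  L1: h(92,79)=(92*31+79)%997=937 h(99,78)=(99*31+78)%997=156 -> [937, 156]
  L2: h(937,156)=(937*31+156)%997=290 -> [290]
  root=290
After append 55 (leaves=[92, 79, 99, 78, 55]):
  L0: [92, 79, 99, 78, 55]
  L1: h(92,79)=(92*31+79)%997=937 h(99,78)=(99*31+78)%997=156 h(55,55)=(55*31+55)%997=763 -> [937, 156, 763]
  L2: h(937,156)=(937*31+156)%997=290 h(763,763)=(763*31+763)%997=488 -> [290, 488]
  L3: h(290,488)=(290*31+488)%997=505 -> [505]
  root=505
After append 55 (leaves=[92, 79, 99, 78, 55, 55]):
  L0: [92, 79, 99, 78, 55, 55]
  L1: h(92,79)=(92*31+79)%997=937 h(99,78)=(99*31+78)%997=156 h(55,55)=(55*31+55)%997=763 -> [937, 156, 763]
  L2: h(937,156)=(937*31+156)%997=290 h(763,763)=(763*31+763)%997=488 -> [290, 488]
  L3: h(290,488)=(290*31+488)%997=505 -> [505]
  root=505
After append 44 (leaves=[92, 79, 99, 78, 55, 55, 44]):
  L0: [92, 79, 99, 78, 55, 55, 44]
  L1: h(92,79)=(92*31+79)%997=937 h(99,78)=(99*31+78)%997=156 h(55,55)=(55*31+55)%997=763 h(44,44)=(44*31+44)%997=411 -> [937, 156, 763, 411]
  L2: h(937,156)=(937*31+156)%997=290 h(763,411)=(763*31+411)%997=136 -> [290, 136]
  L3: h(290,136)=(290*31+136)%997=153 -> [153]
  root=153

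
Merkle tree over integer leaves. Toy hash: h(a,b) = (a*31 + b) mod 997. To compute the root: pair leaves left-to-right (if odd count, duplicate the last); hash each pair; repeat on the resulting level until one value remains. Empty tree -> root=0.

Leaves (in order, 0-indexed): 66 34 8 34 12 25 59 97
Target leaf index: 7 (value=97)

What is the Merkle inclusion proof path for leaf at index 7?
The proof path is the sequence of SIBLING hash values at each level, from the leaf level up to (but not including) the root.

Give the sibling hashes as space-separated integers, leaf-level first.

Answer: 59 397 954

Derivation:
L0 (leaves): [66, 34, 8, 34, 12, 25, 59, 97], target index=7
L1: h(66,34)=(66*31+34)%997=86 [pair 0] h(8,34)=(8*31+34)%997=282 [pair 1] h(12,25)=(12*31+25)%997=397 [pair 2] h(59,97)=(59*31+97)%997=929 [pair 3] -> [86, 282, 397, 929]
  Sibling for proof at L0: 59
L2: h(86,282)=(86*31+282)%997=954 [pair 0] h(397,929)=(397*31+929)%997=275 [pair 1] -> [954, 275]
  Sibling for proof at L1: 397
L3: h(954,275)=(954*31+275)%997=936 [pair 0] -> [936]
  Sibling for proof at L2: 954
Root: 936
Proof path (sibling hashes from leaf to root): [59, 397, 954]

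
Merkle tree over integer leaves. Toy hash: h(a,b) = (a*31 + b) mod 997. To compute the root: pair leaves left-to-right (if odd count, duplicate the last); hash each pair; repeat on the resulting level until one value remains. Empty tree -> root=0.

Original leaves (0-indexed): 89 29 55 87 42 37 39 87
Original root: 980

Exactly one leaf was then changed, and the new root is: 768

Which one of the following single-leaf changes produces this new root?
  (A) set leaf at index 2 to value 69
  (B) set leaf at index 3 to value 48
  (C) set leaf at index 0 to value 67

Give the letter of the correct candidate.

Answer: B

Derivation:
Original leaves: [89, 29, 55, 87, 42, 37, 39, 87]
Target new root: 768
Try each candidate change and compute the resulting root:
Candidate A: set leaf[2] = 69 -> leaves = [89, 29, 69, 87, 42, 37, 39, 87]
  L0: [89, 29, 69, 87, 42, 37, 39, 87]
  L1: h(89,29)=(89*31+29)%997=794 h(69,87)=(69*31+87)%997=232 h(42,37)=(42*31+37)%997=342 h(39,87)=(39*31+87)%997=299 -> [794, 232, 342, 299]
  L2: h(794,232)=(794*31+232)%997=918 h(342,299)=(342*31+299)%997=931 -> [918, 931]
  L3: h(918,931)=(918*31+931)%997=476 -> [476]
  root = 476 != target 768
Candidate B: set leaf[3] = 48 -> leaves = [89, 29, 55, 48, 42, 37, 39, 87]
  L0: [89, 29, 55, 48, 42, 37, 39, 87]
  L1: h(89,29)=(89*31+29)%997=794 h(55,48)=(55*31+48)%997=756 h(42,37)=(42*31+37)%997=342 h(39,87)=(39*31+87)%997=299 -> [794, 756, 342, 299]
  L2: h(794,756)=(794*31+756)%997=445 h(342,299)=(342*31+299)%997=931 -> [445, 931]
  L3: h(445,931)=(445*31+931)%997=768 -> [768]
  root = 768 == target 768  ** MATCH **
Candidate C: set leaf[0] = 67 -> leaves = [67, 29, 55, 87, 42, 37, 39, 87]
  L0: [67, 29, 55, 87, 42, 37, 39, 87]
  L1: h(67,29)=(67*31+29)%997=112 h(55,87)=(55*31+87)%997=795 h(42,37)=(42*31+37)%997=342 h(39,87)=(39*31+87)%997=299 -> [112, 795, 342, 299]
  L2: h(112,795)=(112*31+795)%997=279 h(342,299)=(342*31+299)%997=931 -> [279, 931]
  L3: h(279,931)=(279*31+931)%997=607 -> [607]
  root = 607 != target 768
Candidate B produces the target root.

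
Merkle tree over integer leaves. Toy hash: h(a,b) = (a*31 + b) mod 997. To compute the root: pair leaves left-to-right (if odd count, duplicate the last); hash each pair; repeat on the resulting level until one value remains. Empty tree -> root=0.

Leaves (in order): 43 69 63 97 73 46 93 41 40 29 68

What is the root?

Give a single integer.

Answer: 656

Derivation:
L0: [43, 69, 63, 97, 73, 46, 93, 41, 40, 29, 68]
L1: h(43,69)=(43*31+69)%997=405 h(63,97)=(63*31+97)%997=56 h(73,46)=(73*31+46)%997=315 h(93,41)=(93*31+41)%997=930 h(40,29)=(40*31+29)%997=272 h(68,68)=(68*31+68)%997=182 -> [405, 56, 315, 930, 272, 182]
L2: h(405,56)=(405*31+56)%997=647 h(315,930)=(315*31+930)%997=725 h(272,182)=(272*31+182)%997=638 -> [647, 725, 638]
L3: h(647,725)=(647*31+725)%997=842 h(638,638)=(638*31+638)%997=476 -> [842, 476]
L4: h(842,476)=(842*31+476)%997=656 -> [656]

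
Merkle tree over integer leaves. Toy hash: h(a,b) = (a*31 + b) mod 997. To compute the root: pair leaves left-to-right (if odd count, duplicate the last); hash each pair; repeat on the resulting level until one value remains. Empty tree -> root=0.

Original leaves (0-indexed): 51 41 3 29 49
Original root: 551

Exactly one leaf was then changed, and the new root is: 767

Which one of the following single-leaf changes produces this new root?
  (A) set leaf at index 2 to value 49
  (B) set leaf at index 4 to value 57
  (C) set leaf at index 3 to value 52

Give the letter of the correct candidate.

Answer: B

Derivation:
Original leaves: [51, 41, 3, 29, 49]
Target new root: 767
Try each candidate change and compute the resulting root:
Candidate A: set leaf[2] = 49 -> leaves = [51, 41, 49, 29, 49]
  L0: [51, 41, 49, 29, 49]
  L1: h(51,41)=(51*31+41)%997=625 h(49,29)=(49*31+29)%997=551 h(49,49)=(49*31+49)%997=571 -> [625, 551, 571]
  L2: h(625,551)=(625*31+551)%997=983 h(571,571)=(571*31+571)%997=326 -> [983, 326]
  L3: h(983,326)=(983*31+326)%997=889 -> [889]
  root = 889 != target 767
Candidate B: set leaf[4] = 57 -> leaves = [51, 41, 3, 29, 57]
  L0: [51, 41, 3, 29, 57]
  L1: h(51,41)=(51*31+41)%997=625 h(3,29)=(3*31+29)%997=122 h(57,57)=(57*31+57)%997=827 -> [625, 122, 827]
  L2: h(625,122)=(625*31+122)%997=554 h(827,827)=(827*31+827)%997=542 -> [554, 542]
  L3: h(554,542)=(554*31+542)%997=767 -> [767]
  root = 767 == target 767  ** MATCH **
Candidate C: set leaf[3] = 52 -> leaves = [51, 41, 3, 52, 49]
  L0: [51, 41, 3, 52, 49]
  L1: h(51,41)=(51*31+41)%997=625 h(3,52)=(3*31+52)%997=145 h(49,49)=(49*31+49)%997=571 -> [625, 145, 571]
  L2: h(625,145)=(625*31+145)%997=577 h(571,571)=(571*31+571)%997=326 -> [577, 326]
  L3: h(577,326)=(577*31+326)%997=267 -> [267]
  root = 267 != target 767
Candidate B produces the target root.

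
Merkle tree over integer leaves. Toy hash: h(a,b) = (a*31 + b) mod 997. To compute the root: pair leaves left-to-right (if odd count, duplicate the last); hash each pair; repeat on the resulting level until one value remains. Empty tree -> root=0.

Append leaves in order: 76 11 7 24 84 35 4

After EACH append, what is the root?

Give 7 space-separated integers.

Answer: 76 373 820 837 299 725 208

Derivation:
After append 76 (leaves=[76]):
  L0: [76]
  root=76
After append 11 (leaves=[76, 11]):
  L0: [76, 11]
  L1: h(76,11)=(76*31+11)%997=373 -> [373]
  root=373
After append 7 (leaves=[76, 11, 7]):
  L0: [76, 11, 7]
  L1: h(76,11)=(76*31+11)%997=373 h(7,7)=(7*31+7)%997=224 -> [373, 224]
  L2: h(373,224)=(373*31+224)%997=820 -> [820]
  root=820
After append 24 (leaves=[76, 11, 7, 24]):
  L0: [76, 11, 7, 24]
  L1: h(76,11)=(76*31+11)%997=373 h(7,24)=(7*31+24)%997=241 -> [373, 241]
  L2: h(373,241)=(373*31+241)%997=837 -> [837]
  root=837
After append 84 (leaves=[76, 11, 7, 24, 84]):
  L0: [76, 11, 7, 24, 84]
  L1: h(76,11)=(76*31+11)%997=373 h(7,24)=(7*31+24)%997=241 h(84,84)=(84*31+84)%997=694 -> [373, 241, 694]
  L2: h(373,241)=(373*31+241)%997=837 h(694,694)=(694*31+694)%997=274 -> [837, 274]
  L3: h(837,274)=(837*31+274)%997=299 -> [299]
  root=299
After append 35 (leaves=[76, 11, 7, 24, 84, 35]):
  L0: [76, 11, 7, 24, 84, 35]
  L1: h(76,11)=(76*31+11)%997=373 h(7,24)=(7*31+24)%997=241 h(84,35)=(84*31+35)%997=645 -> [373, 241, 645]
  L2: h(373,241)=(373*31+241)%997=837 h(645,645)=(645*31+645)%997=700 -> [837, 700]
  L3: h(837,700)=(837*31+700)%997=725 -> [725]
  root=725
After append 4 (leaves=[76, 11, 7, 24, 84, 35, 4]):
  L0: [76, 11, 7, 24, 84, 35, 4]
  L1: h(76,11)=(76*31+11)%997=373 h(7,24)=(7*31+24)%997=241 h(84,35)=(84*31+35)%997=645 h(4,4)=(4*31+4)%997=128 -> [373, 241, 645, 128]
  L2: h(373,241)=(373*31+241)%997=837 h(645,128)=(645*31+128)%997=183 -> [837, 183]
  L3: h(837,183)=(837*31+183)%997=208 -> [208]
  root=208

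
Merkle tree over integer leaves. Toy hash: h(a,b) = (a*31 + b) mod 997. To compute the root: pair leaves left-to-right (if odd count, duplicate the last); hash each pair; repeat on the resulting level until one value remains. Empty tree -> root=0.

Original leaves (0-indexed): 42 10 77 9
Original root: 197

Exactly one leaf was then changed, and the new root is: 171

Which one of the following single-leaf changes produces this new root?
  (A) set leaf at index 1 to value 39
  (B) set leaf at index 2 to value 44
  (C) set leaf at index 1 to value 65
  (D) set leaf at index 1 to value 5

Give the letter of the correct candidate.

Answer: B

Derivation:
Original leaves: [42, 10, 77, 9]
Target new root: 171
Try each candidate change and compute the resulting root:
Candidate A: set leaf[1] = 39 -> leaves = [42, 39, 77, 9]
  L0: [42, 39, 77, 9]
  L1: h(42,39)=(42*31+39)%997=344 h(77,9)=(77*31+9)%997=402 -> [344, 402]
  L2: h(344,402)=(344*31+402)%997=99 -> [99]
  root = 99 != target 171
Candidate B: set leaf[2] = 44 -> leaves = [42, 10, 44, 9]
  L0: [42, 10, 44, 9]
  L1: h(42,10)=(42*31+10)%997=315 h(44,9)=(44*31+9)%997=376 -> [315, 376]
  L2: h(315,376)=(315*31+376)%997=171 -> [171]
  root = 171 == target 171  ** MATCH **
Candidate C: set leaf[1] = 65 -> leaves = [42, 65, 77, 9]
  L0: [42, 65, 77, 9]
  L1: h(42,65)=(42*31+65)%997=370 h(77,9)=(77*31+9)%997=402 -> [370, 402]
  L2: h(370,402)=(370*31+402)%997=905 -> [905]
  root = 905 != target 171
Candidate D: set leaf[1] = 5 -> leaves = [42, 5, 77, 9]
  L0: [42, 5, 77, 9]
  L1: h(42,5)=(42*31+5)%997=310 h(77,9)=(77*31+9)%997=402 -> [310, 402]
  L2: h(310,402)=(310*31+402)%997=42 -> [42]
  root = 42 != target 171
Candidate B produces the target root.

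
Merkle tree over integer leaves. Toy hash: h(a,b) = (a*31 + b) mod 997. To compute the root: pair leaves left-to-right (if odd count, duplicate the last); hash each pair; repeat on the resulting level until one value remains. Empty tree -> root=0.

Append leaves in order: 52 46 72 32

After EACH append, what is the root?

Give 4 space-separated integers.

After append 52 (leaves=[52]):
  L0: [52]
  root=52
After append 46 (leaves=[52, 46]):
  L0: [52, 46]
  L1: h(52,46)=(52*31+46)%997=661 -> [661]
  root=661
After append 72 (leaves=[52, 46, 72]):
  L0: [52, 46, 72]
  L1: h(52,46)=(52*31+46)%997=661 h(72,72)=(72*31+72)%997=310 -> [661, 310]
  L2: h(661,310)=(661*31+310)%997=861 -> [861]
  root=861
After append 32 (leaves=[52, 46, 72, 32]):
  L0: [52, 46, 72, 32]
  L1: h(52,46)=(52*31+46)%997=661 h(72,32)=(72*31+32)%997=270 -> [661, 270]
  L2: h(661,270)=(661*31+270)%997=821 -> [821]
  root=821

Answer: 52 661 861 821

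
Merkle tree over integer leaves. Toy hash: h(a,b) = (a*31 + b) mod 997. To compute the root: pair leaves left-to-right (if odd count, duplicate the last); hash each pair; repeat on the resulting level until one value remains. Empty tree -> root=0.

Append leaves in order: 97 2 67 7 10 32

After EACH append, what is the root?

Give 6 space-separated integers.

After append 97 (leaves=[97]):
  L0: [97]
  root=97
After append 2 (leaves=[97, 2]):
  L0: [97, 2]
  L1: h(97,2)=(97*31+2)%997=18 -> [18]
  root=18
After append 67 (leaves=[97, 2, 67]):
  L0: [97, 2, 67]
  L1: h(97,2)=(97*31+2)%997=18 h(67,67)=(67*31+67)%997=150 -> [18, 150]
  L2: h(18,150)=(18*31+150)%997=708 -> [708]
  root=708
After append 7 (leaves=[97, 2, 67, 7]):
  L0: [97, 2, 67, 7]
  L1: h(97,2)=(97*31+2)%997=18 h(67,7)=(67*31+7)%997=90 -> [18, 90]
  L2: h(18,90)=(18*31+90)%997=648 -> [648]
  root=648
After append 10 (leaves=[97, 2, 67, 7, 10]):
  L0: [97, 2, 67, 7, 10]
  L1: h(97,2)=(97*31+2)%997=18 h(67,7)=(67*31+7)%997=90 h(10,10)=(10*31+10)%997=320 -> [18, 90, 320]
  L2: h(18,90)=(18*31+90)%997=648 h(320,320)=(320*31+320)%997=270 -> [648, 270]
  L3: h(648,270)=(648*31+270)%997=418 -> [418]
  root=418
After append 32 (leaves=[97, 2, 67, 7, 10, 32]):
  L0: [97, 2, 67, 7, 10, 32]
  L1: h(97,2)=(97*31+2)%997=18 h(67,7)=(67*31+7)%997=90 h(10,32)=(10*31+32)%997=342 -> [18, 90, 342]
  L2: h(18,90)=(18*31+90)%997=648 h(342,342)=(342*31+342)%997=974 -> [648, 974]
  L3: h(648,974)=(648*31+974)%997=125 -> [125]
  root=125

Answer: 97 18 708 648 418 125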